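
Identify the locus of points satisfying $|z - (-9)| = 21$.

|z - z0| = r describes a circle centered at z0 with radius r
Here z0 = -9 and r = 21
Locus: Circle centered at (-9, 0) with radius 21


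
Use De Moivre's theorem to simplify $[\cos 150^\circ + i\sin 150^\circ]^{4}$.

By De Moivre: z^n = r^n(cos(nθ) + i sin(nθ))
= 1^4(cos(4*150°) + i sin(4*150°))
= 1(cos 240° + i sin 240°)
= -1/2 - (sqrt(3)/2)i


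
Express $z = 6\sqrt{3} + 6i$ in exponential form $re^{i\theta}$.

r = |z| = sqrt((6*sqrt(3))^2 + (6)^2) = sqrt(108 + 36) = sqrt(144) = 12
θ = arctan(b/a) = arctan(6/10.3923) (quadrant-adjusted) = 30° = π/6
z = 12e^(i*π/6)


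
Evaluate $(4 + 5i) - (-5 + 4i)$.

(4 - (-5)) + (5 - 4)i = 9 + i


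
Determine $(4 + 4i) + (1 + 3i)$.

(4 + 1) + (4 + 3)i = 5 + 7i


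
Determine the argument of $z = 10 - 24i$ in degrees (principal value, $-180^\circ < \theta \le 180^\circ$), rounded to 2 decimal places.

θ = arctan(b/a) = arctan(-24/10) (quadrant-adjusted) = -67.38°


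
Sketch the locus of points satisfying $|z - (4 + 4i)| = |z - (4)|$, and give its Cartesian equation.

|z - z1| = |z - z2| means z is equidistant from z1 and z2,
i.e. the perpendicular bisector of the segment from (4, 4) to (4, 0) (midpoint (4, 2)).
With z = x + yi, square both sides:
(x - 4)^2 + (y - 4)^2 = (x - 4)^2 + (y - 0)^2
The x^2 and y^2 terms cancel: 0x + (-8)y = 16 - 32 = -16
Simplify: y = 2
Locus: Perpendicular bisector of the segment from (4, 4) to (4, 0): the line y = 2


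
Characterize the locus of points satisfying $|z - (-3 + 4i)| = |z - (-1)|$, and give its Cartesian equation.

|z - z1| = |z - z2| means z is equidistant from z1 and z2,
i.e. the perpendicular bisector of the segment from (-3, 4) to (-1, 0) (midpoint (-2, 2)).
With z = x + yi, square both sides:
(x - (-3))^2 + (y - 4)^2 = (x - (-1))^2 + (y - 0)^2
The x^2 and y^2 terms cancel: 4x + (-8)y = 1 - 25 = -24
Simplify: x - 2y = -6
Locus: Perpendicular bisector of the segment from (-3, 4) to (-1, 0): the line x - 2y = -6


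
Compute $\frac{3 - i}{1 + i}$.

Multiply numerator and denominator by conjugate (1 - i):
= (3 - i)(1 - i) / (1^2 + 1^2)
= (2 - 4i) / 2
= 1 - 2i


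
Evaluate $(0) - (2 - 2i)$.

(0 - 2) + (0 - (-2))i = -2 + 2i


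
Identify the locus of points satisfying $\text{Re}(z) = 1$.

Re(z) = x where z = x + yi; the equation x = 1 is satisfied by all points with that x-coordinate
Locus: Vertical line x = 1


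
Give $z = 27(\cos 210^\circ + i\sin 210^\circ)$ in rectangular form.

a = r cos θ = 27 * -sqrt(3)/2 = -27*sqrt(3)/2
b = r sin θ = 27 * -1/2 = -27/2
z = -27*sqrt(3)/2 - (27/2)i


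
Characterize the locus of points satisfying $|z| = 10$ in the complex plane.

|z| = 10 means sqrt(x^2 + y^2) = 10
This is a circle of radius 10 centered at the origin


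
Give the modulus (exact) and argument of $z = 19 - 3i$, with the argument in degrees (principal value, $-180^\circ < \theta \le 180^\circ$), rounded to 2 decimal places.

|z| = sqrt(19^2 + (-3)^2) = sqrt(370)
arg(z) = arctan(b/a) = arctan(-3/19) (quadrant-adjusted) = -8.97°


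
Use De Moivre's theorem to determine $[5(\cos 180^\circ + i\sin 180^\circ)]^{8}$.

By De Moivre: z^n = r^n(cos(nθ) + i sin(nθ))
= 5^8(cos(8*180°) + i sin(8*180°))
= 390625(cos 0° + i sin 0°)
= 390625


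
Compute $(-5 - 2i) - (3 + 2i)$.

(-5 - 3) + (-2 - 2)i = -8 - 4i


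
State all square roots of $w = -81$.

|w| = 81, arg(w) = 180°
Root modulus = 81^(1/2) = 9
Root arguments: θ_k = (180° + 360°k)/2 for k = 0, 1, ..., 1
Roots: 9i, -9i


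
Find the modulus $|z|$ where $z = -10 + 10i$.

|z| = sqrt(a^2 + b^2) = sqrt((-10)^2 + 10^2) = sqrt(200) = sqrt(200)


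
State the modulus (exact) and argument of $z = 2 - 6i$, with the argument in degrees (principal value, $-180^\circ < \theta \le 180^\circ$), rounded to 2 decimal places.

|z| = sqrt(2^2 + (-6)^2) = sqrt(40)
arg(z) = arctan(b/a) = arctan(-6/2) (quadrant-adjusted) = -71.57°


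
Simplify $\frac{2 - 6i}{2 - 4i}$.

Multiply numerator and denominator by conjugate (2 + 4i):
= (2 - 6i)(2 + 4i) / (2^2 + (-4)^2)
= (28 - 4i) / 20
Divide through by 4: (7 - i) / 5
= 7/5 - (1/5)i


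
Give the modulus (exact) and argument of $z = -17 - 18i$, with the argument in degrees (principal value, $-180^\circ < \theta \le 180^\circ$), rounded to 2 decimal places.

|z| = sqrt((-17)^2 + (-18)^2) = sqrt(613)
arg(z) = arctan(b/a) = arctan(-18/-17) (quadrant-adjusted) = -133.36°


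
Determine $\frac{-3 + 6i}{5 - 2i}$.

Multiply numerator and denominator by conjugate (5 + 2i):
= (-3 + 6i)(5 + 2i) / (5^2 + (-2)^2)
= (-27 + 24i) / 29
= -27/29 + (24/29)i


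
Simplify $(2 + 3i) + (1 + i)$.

(2 + 1) + (3 + 1)i = 3 + 4i


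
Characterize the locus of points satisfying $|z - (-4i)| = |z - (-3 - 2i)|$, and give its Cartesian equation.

|z - z1| = |z - z2| means z is equidistant from z1 and z2,
i.e. the perpendicular bisector of the segment from (0, -4) to (-3, -2) (midpoint (-3/2, -3)).
With z = x + yi, square both sides:
(x - 0)^2 + (y - (-4))^2 = (x - (-3))^2 + (y - (-2))^2
The x^2 and y^2 terms cancel: -6x + 4y = 13 - 16 = -3
Simplify: 6x - 4y = 3
Locus: Perpendicular bisector of the segment from (0, -4) to (-3, -2): the line 6x - 4y = 3


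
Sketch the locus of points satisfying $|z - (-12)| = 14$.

|z - z0| = r describes a circle centered at z0 with radius r
Here z0 = -12 and r = 14
Locus: Circle centered at (-12, 0) with radius 14


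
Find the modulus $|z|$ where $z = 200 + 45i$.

|z| = sqrt(a^2 + b^2) = sqrt(200^2 + 45^2) = sqrt(42025) = 205


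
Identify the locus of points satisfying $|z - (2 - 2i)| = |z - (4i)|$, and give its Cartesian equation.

|z - z1| = |z - z2| means z is equidistant from z1 and z2,
i.e. the perpendicular bisector of the segment from (2, -2) to (0, 4) (midpoint (1, 1)).
With z = x + yi, square both sides:
(x - 2)^2 + (y - (-2))^2 = (x - 0)^2 + (y - 4)^2
The x^2 and y^2 terms cancel: -4x + 12y = 16 - 8 = 8
Simplify: x - 3y = -2
Locus: Perpendicular bisector of the segment from (2, -2) to (0, 4): the line x - 3y = -2


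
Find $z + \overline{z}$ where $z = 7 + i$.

z + conjugate(z) = (a + bi) + (a - bi) = 2a
= 2 * 7 = 14


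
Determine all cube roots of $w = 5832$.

|w| = 5832, arg(w) = 0°
Root modulus = 5832^(1/3) = 18
Root arguments: θ_k = (0° + 360°k)/3 for k = 0, 1, ..., 2
Roots: 18, -9 + 9*sqrt(3)i, -9 - 9*sqrt(3)i


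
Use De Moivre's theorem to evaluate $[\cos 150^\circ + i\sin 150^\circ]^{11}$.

By De Moivre: z^n = r^n(cos(nθ) + i sin(nθ))
= 1^11(cos(11*150°) + i sin(11*150°))
= 1(cos 210° + i sin 210°)
= -sqrt(3)/2 - (1/2)i


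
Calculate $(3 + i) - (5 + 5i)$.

(3 - 5) + (1 - 5)i = -2 - 4i


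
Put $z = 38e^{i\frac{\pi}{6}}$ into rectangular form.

a = r cos θ = 38 * sqrt(3)/2 = 19*sqrt(3)
b = r sin θ = 38 * 1/2 = 19
z = 19*sqrt(3) + 19i


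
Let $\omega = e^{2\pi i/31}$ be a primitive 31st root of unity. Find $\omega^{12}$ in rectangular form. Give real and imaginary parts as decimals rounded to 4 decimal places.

ω^12 = e^(2πi·12/31) = e^(i·24π/31)
= cos(24π/31) + i sin(24π/31)
= -0.7588 + 0.6514i


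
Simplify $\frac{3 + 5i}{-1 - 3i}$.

Multiply numerator and denominator by conjugate (-1 + 3i):
= (3 + 5i)(-1 + 3i) / ((-1)^2 + (-3)^2)
= (-18 + 4i) / 10
Divide through by 2: (-9 + 2i) / 5
= -9/5 + (2/5)i


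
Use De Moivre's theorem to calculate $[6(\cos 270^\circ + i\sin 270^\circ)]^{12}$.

By De Moivre: z^n = r^n(cos(nθ) + i sin(nθ))
= 6^12(cos(12*270°) + i sin(12*270°))
= 2176782336(cos 0° + i sin 0°)
= 2176782336


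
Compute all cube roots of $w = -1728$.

|w| = 1728, arg(w) = 180°
Root modulus = 1728^(1/3) = 12
Root arguments: θ_k = (180° + 360°k)/3 for k = 0, 1, ..., 2
Roots: 6 + 6*sqrt(3)i, -12, 6 - 6*sqrt(3)i


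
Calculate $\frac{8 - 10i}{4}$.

Divisor is real, so divide each part by 4:
= 2 - (5/2)i


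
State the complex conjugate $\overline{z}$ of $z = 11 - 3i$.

If z = a + bi, then conjugate(z) = a - bi
conjugate(11 - 3i) = 11 + 3i


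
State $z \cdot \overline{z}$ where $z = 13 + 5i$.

z * conjugate(z) = |z|^2 = a^2 + b^2
= 13^2 + 5^2 = 194


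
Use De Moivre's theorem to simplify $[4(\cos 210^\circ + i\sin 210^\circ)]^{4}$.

By De Moivre: z^n = r^n(cos(nθ) + i sin(nθ))
= 4^4(cos(4*210°) + i sin(4*210°))
= 256(cos 120° + i sin 120°)
= -128 + 128*sqrt(3)i


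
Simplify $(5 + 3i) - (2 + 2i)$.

(5 - 2) + (3 - 2)i = 3 + i


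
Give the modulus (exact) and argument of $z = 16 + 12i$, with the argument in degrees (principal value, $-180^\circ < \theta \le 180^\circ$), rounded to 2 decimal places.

|z| = sqrt(16^2 + 12^2) = 20
arg(z) = arctan(b/a) = arctan(12/16) (quadrant-adjusted) = 36.87°


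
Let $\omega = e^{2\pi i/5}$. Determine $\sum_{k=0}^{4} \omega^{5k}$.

Since 5 divides 5, ω^5 = (ω^5)^1 = 1^1 = 1, so every term is 1.
Sum = 5 · 1 = 5


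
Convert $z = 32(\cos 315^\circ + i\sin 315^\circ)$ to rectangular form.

a = r cos θ = 32 * sqrt(2)/2 = 16*sqrt(2)
b = r sin θ = 32 * -sqrt(2)/2 = -16*sqrt(2)
z = 16*sqrt(2) - 16*sqrt(2)i


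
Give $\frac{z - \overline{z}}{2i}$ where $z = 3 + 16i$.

z - conjugate(z) = 2bi
(z - conjugate(z))/(2i) = 2bi/(2i) = b = 16


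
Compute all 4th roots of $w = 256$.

|w| = 256, arg(w) = 0°
Root modulus = 256^(1/4) = 4
Root arguments: θ_k = (0° + 360°k)/4 for k = 0, 1, ..., 3
Roots: 4, 4i, -4, -4i


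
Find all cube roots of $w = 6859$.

|w| = 6859, arg(w) = 0°
Root modulus = 6859^(1/3) = 19
Root arguments: θ_k = (0° + 360°k)/3 for k = 0, 1, ..., 2
Roots: 19, -19/2 + (19*sqrt(3)/2)i, -19/2 - (19*sqrt(3)/2)i


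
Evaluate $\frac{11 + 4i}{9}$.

Divisor is real, so divide each part by 9:
= 11/9 + (4/9)i


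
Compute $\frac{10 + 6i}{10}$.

Divisor is real, so divide each part by 10:
= 1 + (3/5)i


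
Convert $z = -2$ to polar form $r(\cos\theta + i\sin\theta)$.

r = |z| = sqrt(a^2 + b^2) = sqrt((-2)^2 + (0)^2) = sqrt(4 + 0) = sqrt(4) = 2
b = 0 and a < 0, so z lies on the negative real axis: θ = 180°
z = 2(cos 180° + i sin 180°)


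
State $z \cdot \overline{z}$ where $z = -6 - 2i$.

z * conjugate(z) = |z|^2 = a^2 + b^2
= (-6)^2 + (-2)^2 = 40


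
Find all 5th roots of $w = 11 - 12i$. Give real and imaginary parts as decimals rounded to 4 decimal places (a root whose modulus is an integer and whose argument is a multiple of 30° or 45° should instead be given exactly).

|w| = sqrt(265) ≈ 16.278821, arg(w) ≈ 312.510447°
Root modulus = sqrt(265)^(1/5) ≈ 1.747127
Root arguments: θ_k = (arg(w) + 360°k)/5 for k = 0, 1, ..., 4
Compute each root as (root modulus)(cos θ_k + i sin θ_k) using full-precision intermediates, then round to 4 decimal places.
Roots: 0.8067 + 1.5498i, -1.2246 + 1.2461i, -1.5635 - 0.7796i, 0.2583 - 1.7279i, 1.7232 - 0.2883i


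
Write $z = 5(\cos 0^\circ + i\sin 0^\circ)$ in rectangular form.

a = r cos θ = 5 * 1 = 5
b = r sin θ = 5 * 0 = 0
z = 5


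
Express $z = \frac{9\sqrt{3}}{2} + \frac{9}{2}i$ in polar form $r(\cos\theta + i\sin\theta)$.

r = |z| = sqrt(a^2 + b^2) = sqrt((9*sqrt(3)/2)^2 + (9/2)^2) = sqrt(243/4 + 81/4) = sqrt(81) = 9
θ = arctan(b/a) = arctan(4.5/7.7942) (quadrant-adjusted) = 30°
z = 9(cos 30° + i sin 30°)


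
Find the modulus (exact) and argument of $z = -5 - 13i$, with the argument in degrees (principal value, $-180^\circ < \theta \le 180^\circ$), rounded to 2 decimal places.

|z| = sqrt((-5)^2 + (-13)^2) = sqrt(194)
arg(z) = arctan(b/a) = arctan(-13/-5) (quadrant-adjusted) = -111.04°


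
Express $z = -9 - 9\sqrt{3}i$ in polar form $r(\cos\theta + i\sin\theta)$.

r = |z| = sqrt(a^2 + b^2) = sqrt((-9)^2 + (-9*sqrt(3))^2) = sqrt(81 + 243) = sqrt(324) = 18
θ = arctan(b/a) = arctan(-15.5885/-9) (quadrant-adjusted) = 240°
z = 18(cos 240° + i sin 240°)


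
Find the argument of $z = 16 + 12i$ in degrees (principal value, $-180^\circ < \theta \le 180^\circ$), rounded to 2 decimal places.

θ = arctan(b/a) = arctan(12/16) (quadrant-adjusted) = 36.87°


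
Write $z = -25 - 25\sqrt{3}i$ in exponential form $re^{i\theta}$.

r = |z| = sqrt((-25)^2 + (-25*sqrt(3))^2) = sqrt(625 + 1875) = sqrt(2500) = 50
θ = arctan(b/a) = arctan(-43.3013/-25) (quadrant-adjusted) = 240° = 4π/3
z = 50e^(i*4π/3)


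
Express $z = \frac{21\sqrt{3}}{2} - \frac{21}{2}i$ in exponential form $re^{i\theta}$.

r = |z| = sqrt((21*sqrt(3)/2)^2 + (-21/2)^2) = sqrt(1323/4 + 441/4) = sqrt(441) = 21
θ = arctan(b/a) = arctan(-10.5/18.1865) (quadrant-adjusted) = -30° = -π/6
z = 21e^(-i*π/6)


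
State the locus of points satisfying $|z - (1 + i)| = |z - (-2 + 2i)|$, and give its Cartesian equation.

|z - z1| = |z - z2| means z is equidistant from z1 and z2,
i.e. the perpendicular bisector of the segment from (1, 1) to (-2, 2) (midpoint (-1/2, 3/2)).
With z = x + yi, square both sides:
(x - 1)^2 + (y - 1)^2 = (x - (-2))^2 + (y - 2)^2
The x^2 and y^2 terms cancel: -6x + 2y = 8 - 2 = 6
Simplify: 3x - y = -3
Locus: Perpendicular bisector of the segment from (1, 1) to (-2, 2): the line 3x - y = -3


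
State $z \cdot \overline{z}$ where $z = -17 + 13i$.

z * conjugate(z) = |z|^2 = a^2 + b^2
= (-17)^2 + 13^2 = 458


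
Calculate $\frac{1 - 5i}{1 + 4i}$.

Multiply numerator and denominator by conjugate (1 - 4i):
= (1 - 5i)(1 - 4i) / (1^2 + 4^2)
= (-19 - 9i) / 17
= -19/17 - (9/17)i


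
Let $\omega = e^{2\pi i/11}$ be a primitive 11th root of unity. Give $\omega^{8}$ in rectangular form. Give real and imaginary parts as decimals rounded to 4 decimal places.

ω^8 = e^(2πi·8/11) = e^(i·16π/11)
= cos(16π/11) + i sin(16π/11)
= -0.1423 - 0.9898i


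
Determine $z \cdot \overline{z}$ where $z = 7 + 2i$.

z * conjugate(z) = |z|^2 = a^2 + b^2
= 7^2 + 2^2 = 53


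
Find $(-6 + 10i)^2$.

(a + bi)^2 = a^2 - b^2 + 2abi
= (-6)^2 - 10^2 + 2*(-6)*10i
= -64 - 120i


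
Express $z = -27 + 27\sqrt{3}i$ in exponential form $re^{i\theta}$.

r = |z| = sqrt((-27)^2 + (27*sqrt(3))^2) = sqrt(729 + 2187) = sqrt(2916) = 54
θ = arctan(b/a) = arctan(46.7654/-27) (quadrant-adjusted) = 120° = 2π/3
z = 54e^(i*2π/3)


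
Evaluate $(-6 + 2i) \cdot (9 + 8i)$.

(a1*a2 - b1*b2) + (a1*b2 + b1*a2)i
= (-54 - 16) + (-48 + 18)i
= -70 - 30i


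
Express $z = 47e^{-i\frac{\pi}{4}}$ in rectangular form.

a = r cos θ = 47 * sqrt(2)/2 = 47*sqrt(2)/2
b = r sin θ = 47 * -sqrt(2)/2 = -47*sqrt(2)/2
z = 47*sqrt(2)/2 - (47*sqrt(2)/2)i


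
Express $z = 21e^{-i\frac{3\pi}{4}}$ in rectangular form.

a = r cos θ = 21 * -sqrt(2)/2 = -21*sqrt(2)/2
b = r sin θ = 21 * -sqrt(2)/2 = -21*sqrt(2)/2
z = -21*sqrt(2)/2 - (21*sqrt(2)/2)i


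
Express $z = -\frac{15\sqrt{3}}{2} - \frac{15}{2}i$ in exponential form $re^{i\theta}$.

r = |z| = sqrt((-15*sqrt(3)/2)^2 + (-15/2)^2) = sqrt(675/4 + 225/4) = sqrt(225) = 15
θ = arctan(b/a) = arctan(-7.5/-12.9904) (quadrant-adjusted) = -150° = -5π/6
z = 15e^(-i*5π/6)


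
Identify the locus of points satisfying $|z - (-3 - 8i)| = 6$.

|z - z0| = r describes a circle centered at z0 with radius r
Here z0 = -3 - 8i and r = 6
Locus: Circle centered at (-3, -8) with radius 6


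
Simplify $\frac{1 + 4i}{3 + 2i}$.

Multiply numerator and denominator by conjugate (3 - 2i):
= (1 + 4i)(3 - 2i) / (3^2 + 2^2)
= (11 + 10i) / 13
= 11/13 + (10/13)i


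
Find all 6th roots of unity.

ω_k = e^(2πik/6) = cos(2πk/6) + i sin(2πk/6) for k = 0, 1, ..., 5
Roots: 1, 1/2 + (sqrt(3)/2)i, -1/2 + (sqrt(3)/2)i, -1, -1/2 - (sqrt(3)/2)i, 1/2 - (sqrt(3)/2)i


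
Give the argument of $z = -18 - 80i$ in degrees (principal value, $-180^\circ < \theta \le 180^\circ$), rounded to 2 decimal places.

θ = arctan(b/a) = arctan(-80/-18) (quadrant-adjusted) = -102.68°


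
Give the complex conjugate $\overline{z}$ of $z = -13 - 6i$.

If z = a + bi, then conjugate(z) = a - bi
conjugate(-13 - 6i) = -13 + 6i


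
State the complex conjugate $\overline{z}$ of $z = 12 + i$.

If z = a + bi, then conjugate(z) = a - bi
conjugate(12 + i) = 12 - i


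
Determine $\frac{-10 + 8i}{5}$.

Divisor is real, so divide each part by 5:
= -2 + (8/5)i


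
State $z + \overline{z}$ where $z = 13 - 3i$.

z + conjugate(z) = (a + bi) + (a - bi) = 2a
= 2 * 13 = 26


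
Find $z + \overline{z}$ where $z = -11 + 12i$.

z + conjugate(z) = (a + bi) + (a - bi) = 2a
= 2 * (-11) = -22


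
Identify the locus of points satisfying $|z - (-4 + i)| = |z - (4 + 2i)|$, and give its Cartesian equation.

|z - z1| = |z - z2| means z is equidistant from z1 and z2,
i.e. the perpendicular bisector of the segment from (-4, 1) to (4, 2) (midpoint (0, 3/2)).
With z = x + yi, square both sides:
(x - (-4))^2 + (y - 1)^2 = (x - 4)^2 + (y - 2)^2
The x^2 and y^2 terms cancel: 16x + 2y = 20 - 17 = 3
Simplify: 16x + 2y = 3
Locus: Perpendicular bisector of the segment from (-4, 1) to (4, 2): the line 16x + 2y = 3


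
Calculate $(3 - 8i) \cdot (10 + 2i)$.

(a1*a2 - b1*b2) + (a1*b2 + b1*a2)i
= (30 - (-16)) + (6 + (-80))i
= 46 - 74i


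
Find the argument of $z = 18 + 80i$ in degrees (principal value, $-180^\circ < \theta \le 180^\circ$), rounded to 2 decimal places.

θ = arctan(b/a) = arctan(80/18) (quadrant-adjusted) = 77.32°


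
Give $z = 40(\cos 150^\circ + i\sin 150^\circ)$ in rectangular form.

a = r cos θ = 40 * -sqrt(3)/2 = -20*sqrt(3)
b = r sin θ = 40 * 1/2 = 20
z = -20*sqrt(3) + 20i


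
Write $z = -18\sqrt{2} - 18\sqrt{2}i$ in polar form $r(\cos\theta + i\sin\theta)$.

r = |z| = sqrt(a^2 + b^2) = sqrt((-18*sqrt(2))^2 + (-18*sqrt(2))^2) = sqrt(648 + 648) = sqrt(1296) = 36
θ = arctan(b/a) = arctan(-25.4558/-25.4558) (quadrant-adjusted) = 225°
z = 36(cos 225° + i sin 225°)


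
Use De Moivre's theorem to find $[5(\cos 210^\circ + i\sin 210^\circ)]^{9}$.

By De Moivre: z^n = r^n(cos(nθ) + i sin(nθ))
= 5^9(cos(9*210°) + i sin(9*210°))
= 1953125(cos 90° + i sin 90°)
= 1953125i


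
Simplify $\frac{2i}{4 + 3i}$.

Multiply numerator and denominator by conjugate (4 - 3i):
= (2i)(4 - 3i) / (4^2 + 3^2)
= (6 + 8i) / 25
= 6/25 + (8/25)i


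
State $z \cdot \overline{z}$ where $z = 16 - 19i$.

z * conjugate(z) = |z|^2 = a^2 + b^2
= 16^2 + (-19)^2 = 617


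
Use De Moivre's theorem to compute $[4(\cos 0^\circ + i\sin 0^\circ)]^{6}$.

By De Moivre: z^n = r^n(cos(nθ) + i sin(nθ))
= 4^6(cos(6*0°) + i sin(6*0°))
= 4096(cos 0° + i sin 0°)
= 4096


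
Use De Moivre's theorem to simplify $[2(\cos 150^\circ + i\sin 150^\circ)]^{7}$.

By De Moivre: z^n = r^n(cos(nθ) + i sin(nθ))
= 2^7(cos(7*150°) + i sin(7*150°))
= 128(cos 330° + i sin 330°)
= 64*sqrt(3) - 64i


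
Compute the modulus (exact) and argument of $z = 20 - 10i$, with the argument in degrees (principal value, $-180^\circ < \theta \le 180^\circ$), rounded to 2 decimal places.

|z| = sqrt(20^2 + (-10)^2) = sqrt(500)
arg(z) = arctan(b/a) = arctan(-10/20) (quadrant-adjusted) = -26.57°


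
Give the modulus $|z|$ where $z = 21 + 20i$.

|z| = sqrt(a^2 + b^2) = sqrt(21^2 + 20^2) = sqrt(841) = 29


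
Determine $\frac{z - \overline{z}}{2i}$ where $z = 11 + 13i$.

z - conjugate(z) = 2bi
(z - conjugate(z))/(2i) = 2bi/(2i) = b = 13


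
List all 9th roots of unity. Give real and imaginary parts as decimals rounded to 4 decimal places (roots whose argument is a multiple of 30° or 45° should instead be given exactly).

ω_k = e^(2πik/9) = cos(2πk/9) + i sin(2πk/9) for k = 0, 1, ..., 8
Roots: 1, 0.7660 + 0.6428i, 0.1736 + 0.9848i, -1/2 + (sqrt(3)/2)i, -0.9397 + 0.3420i, -0.9397 - 0.3420i, -1/2 - (sqrt(3)/2)i, 0.1736 - 0.9848i, 0.7660 - 0.6428i


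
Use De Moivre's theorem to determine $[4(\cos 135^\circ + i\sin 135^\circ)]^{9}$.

By De Moivre: z^n = r^n(cos(nθ) + i sin(nθ))
= 4^9(cos(9*135°) + i sin(9*135°))
= 262144(cos 135° + i sin 135°)
= -131072*sqrt(2) + 131072*sqrt(2)i


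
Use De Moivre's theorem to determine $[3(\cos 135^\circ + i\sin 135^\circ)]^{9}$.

By De Moivre: z^n = r^n(cos(nθ) + i sin(nθ))
= 3^9(cos(9*135°) + i sin(9*135°))
= 19683(cos 135° + i sin 135°)
= -19683*sqrt(2)/2 + (19683*sqrt(2)/2)i


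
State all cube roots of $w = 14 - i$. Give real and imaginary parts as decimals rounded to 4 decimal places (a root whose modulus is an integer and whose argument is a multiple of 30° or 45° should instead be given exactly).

|w| = sqrt(197) ≈ 14.035669, arg(w) ≈ 355.914383°
Root modulus = sqrt(197)^(1/3) ≈ 2.412187
Root arguments: θ_k = (arg(w) + 360°k)/3 for k = 0, 1, ..., 2
Compute each root as (root modulus)(cos θ_k + i sin θ_k) using full-precision intermediates, then round to 4 decimal places.
Roots: -1.1561 + 2.1171i, -1.2554 - 2.0598i, 2.4115 - 0.0573i


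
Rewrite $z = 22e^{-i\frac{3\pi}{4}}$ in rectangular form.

a = r cos θ = 22 * -sqrt(2)/2 = -11*sqrt(2)
b = r sin θ = 22 * -sqrt(2)/2 = -11*sqrt(2)
z = -11*sqrt(2) - 11*sqrt(2)i


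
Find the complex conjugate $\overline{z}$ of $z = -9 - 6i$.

If z = a + bi, then conjugate(z) = a - bi
conjugate(-9 - 6i) = -9 + 6i


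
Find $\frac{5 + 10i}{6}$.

Divisor is real, so divide each part by 6:
= 5/6 + (5/3)i


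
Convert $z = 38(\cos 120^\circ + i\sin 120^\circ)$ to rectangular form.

a = r cos θ = 38 * -1/2 = -19
b = r sin θ = 38 * sqrt(3)/2 = 19*sqrt(3)
z = -19 + 19*sqrt(3)i


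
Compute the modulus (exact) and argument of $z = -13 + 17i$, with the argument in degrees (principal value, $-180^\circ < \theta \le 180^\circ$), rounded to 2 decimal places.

|z| = sqrt((-13)^2 + 17^2) = sqrt(458)
arg(z) = arctan(b/a) = arctan(17/-13) (quadrant-adjusted) = 127.41°


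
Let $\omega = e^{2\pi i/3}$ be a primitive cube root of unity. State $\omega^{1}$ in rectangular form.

ω^1 = e^(2πi·1/3) = e^(i·2π/3)
= cos(2π/3) + i sin(2π/3)
= -1/2 + (sqrt(3)/2)i


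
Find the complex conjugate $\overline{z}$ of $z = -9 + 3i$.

If z = a + bi, then conjugate(z) = a - bi
conjugate(-9 + 3i) = -9 - 3i


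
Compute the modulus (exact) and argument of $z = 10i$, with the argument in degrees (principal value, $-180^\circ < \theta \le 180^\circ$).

|z| = sqrt(0^2 + 10^2) = 10
a = 0 and b > 0, so z lies on the positive imaginary axis: arg(z) = 90°


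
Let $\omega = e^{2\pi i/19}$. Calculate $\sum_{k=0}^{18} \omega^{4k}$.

Let ζ = ω^4 = e^(2πi·4/19). Since 19 ∤ 4, ζ ≠ 1.
Sum = Σ_{k=0}^{18} ζ^k = (ζ^19 - 1)/(ζ - 1) = (ω^{4·19} - 1)/(ζ - 1) = (1 - 1)/(ζ - 1) = 0


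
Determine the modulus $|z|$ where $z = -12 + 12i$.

|z| = sqrt(a^2 + b^2) = sqrt((-12)^2 + 12^2) = sqrt(288) = sqrt(288)


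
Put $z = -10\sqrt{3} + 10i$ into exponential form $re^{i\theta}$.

r = |z| = sqrt((-10*sqrt(3))^2 + (10)^2) = sqrt(300 + 100) = sqrt(400) = 20
θ = arctan(b/a) = arctan(10/-17.3205) (quadrant-adjusted) = 150° = 5π/6
z = 20e^(i*5π/6)


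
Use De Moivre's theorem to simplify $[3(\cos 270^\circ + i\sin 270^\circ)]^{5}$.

By De Moivre: z^n = r^n(cos(nθ) + i sin(nθ))
= 3^5(cos(5*270°) + i sin(5*270°))
= 243(cos 270° + i sin 270°)
= -243i


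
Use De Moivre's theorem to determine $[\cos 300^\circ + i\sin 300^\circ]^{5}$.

By De Moivre: z^n = r^n(cos(nθ) + i sin(nθ))
= 1^5(cos(5*300°) + i sin(5*300°))
= 1(cos 60° + i sin 60°)
= 1/2 + (sqrt(3)/2)i


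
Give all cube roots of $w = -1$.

|w| = 1, arg(w) = 180°
Root modulus = 1^(1/3) = 1
Root arguments: θ_k = (180° + 360°k)/3 for k = 0, 1, ..., 2
Roots: 1/2 + (sqrt(3)/2)i, -1, 1/2 - (sqrt(3)/2)i


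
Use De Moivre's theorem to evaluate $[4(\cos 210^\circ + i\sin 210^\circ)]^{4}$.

By De Moivre: z^n = r^n(cos(nθ) + i sin(nθ))
= 4^4(cos(4*210°) + i sin(4*210°))
= 256(cos 120° + i sin 120°)
= -128 + 128*sqrt(3)i


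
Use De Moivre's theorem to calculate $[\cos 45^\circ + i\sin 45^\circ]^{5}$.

By De Moivre: z^n = r^n(cos(nθ) + i sin(nθ))
= 1^5(cos(5*45°) + i sin(5*45°))
= 1(cos 225° + i sin 225°)
= -sqrt(2)/2 - (sqrt(2)/2)i


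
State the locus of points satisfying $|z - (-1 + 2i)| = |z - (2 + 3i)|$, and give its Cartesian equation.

|z - z1| = |z - z2| means z is equidistant from z1 and z2,
i.e. the perpendicular bisector of the segment from (-1, 2) to (2, 3) (midpoint (1/2, 5/2)).
With z = x + yi, square both sides:
(x - (-1))^2 + (y - 2)^2 = (x - 2)^2 + (y - 3)^2
The x^2 and y^2 terms cancel: 6x + 2y = 13 - 5 = 8
Simplify: 3x + y = 4
Locus: Perpendicular bisector of the segment from (-1, 2) to (2, 3): the line 3x + y = 4


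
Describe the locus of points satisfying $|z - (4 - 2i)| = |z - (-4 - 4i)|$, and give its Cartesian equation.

|z - z1| = |z - z2| means z is equidistant from z1 and z2,
i.e. the perpendicular bisector of the segment from (4, -2) to (-4, -4) (midpoint (0, -3)).
With z = x + yi, square both sides:
(x - 4)^2 + (y - (-2))^2 = (x - (-4))^2 + (y - (-4))^2
The x^2 and y^2 terms cancel: -16x + (-4)y = 32 - 20 = 12
Simplify: 4x + y = -3
Locus: Perpendicular bisector of the segment from (4, -2) to (-4, -4): the line 4x + y = -3


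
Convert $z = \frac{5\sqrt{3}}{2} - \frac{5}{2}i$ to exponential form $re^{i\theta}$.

r = |z| = sqrt((5*sqrt(3)/2)^2 + (-5/2)^2) = sqrt(75/4 + 25/4) = sqrt(25) = 5
θ = arctan(b/a) = arctan(-2.5/4.3301) (quadrant-adjusted) = -30° = -π/6
z = 5e^(-i*π/6)


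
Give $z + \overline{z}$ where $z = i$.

z + conjugate(z) = (a + bi) + (a - bi) = 2a
= 2 * 0 = 0


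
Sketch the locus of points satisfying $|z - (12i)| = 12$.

|z - z0| = r describes a circle centered at z0 with radius r
Here z0 = 12i and r = 12
Locus: Circle centered at (0, 12) with radius 12


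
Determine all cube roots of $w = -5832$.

|w| = 5832, arg(w) = 180°
Root modulus = 5832^(1/3) = 18
Root arguments: θ_k = (180° + 360°k)/3 for k = 0, 1, ..., 2
Roots: 9 + 9*sqrt(3)i, -18, 9 - 9*sqrt(3)i


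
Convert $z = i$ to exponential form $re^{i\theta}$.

r = |z| = sqrt((0)^2 + (1)^2) = sqrt(0 + 1) = sqrt(1) = 1
a = 0 and b > 0, so z lies on the positive imaginary axis: θ = 90° = π/2
z = 1e^(i*π/2)


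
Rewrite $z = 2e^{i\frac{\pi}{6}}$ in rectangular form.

a = r cos θ = 2 * sqrt(3)/2 = sqrt(3)
b = r sin θ = 2 * 1/2 = 1
z = sqrt(3) + i


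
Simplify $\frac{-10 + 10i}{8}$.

Divisor is real, so divide each part by 8:
= -5/4 + (5/4)i


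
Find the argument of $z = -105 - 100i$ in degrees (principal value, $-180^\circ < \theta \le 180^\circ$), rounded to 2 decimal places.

θ = arctan(b/a) = arctan(-100/-105) (quadrant-adjusted) = -136.40°


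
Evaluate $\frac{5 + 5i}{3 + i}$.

Multiply numerator and denominator by conjugate (3 - i):
= (5 + 5i)(3 - i) / (3^2 + 1^2)
= (20 + 10i) / 10
= 2 + i


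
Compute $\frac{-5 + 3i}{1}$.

Divisor is real, so divide each part by 1:
= -5 + 3i


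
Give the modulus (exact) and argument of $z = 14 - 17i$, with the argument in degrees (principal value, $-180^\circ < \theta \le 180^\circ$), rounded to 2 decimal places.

|z| = sqrt(14^2 + (-17)^2) = sqrt(485)
arg(z) = arctan(b/a) = arctan(-17/14) (quadrant-adjusted) = -50.53°


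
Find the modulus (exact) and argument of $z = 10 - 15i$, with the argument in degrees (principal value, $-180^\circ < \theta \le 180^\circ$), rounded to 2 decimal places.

|z| = sqrt(10^2 + (-15)^2) = sqrt(325)
arg(z) = arctan(b/a) = arctan(-15/10) (quadrant-adjusted) = -56.31°


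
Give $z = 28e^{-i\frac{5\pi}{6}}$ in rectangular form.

a = r cos θ = 28 * -sqrt(3)/2 = -14*sqrt(3)
b = r sin θ = 28 * -1/2 = -14
z = -14*sqrt(3) - 14i


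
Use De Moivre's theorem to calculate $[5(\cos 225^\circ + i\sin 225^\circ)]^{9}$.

By De Moivre: z^n = r^n(cos(nθ) + i sin(nθ))
= 5^9(cos(9*225°) + i sin(9*225°))
= 1953125(cos 225° + i sin 225°)
= -1953125*sqrt(2)/2 - (1953125*sqrt(2)/2)i


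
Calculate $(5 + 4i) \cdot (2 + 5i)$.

(a1*a2 - b1*b2) + (a1*b2 + b1*a2)i
= (10 - 20) + (25 + 8)i
= -10 + 33i


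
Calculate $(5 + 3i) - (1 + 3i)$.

(5 - 1) + (3 - 3)i = 4


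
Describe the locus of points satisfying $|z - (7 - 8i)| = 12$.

|z - z0| = r describes a circle centered at z0 with radius r
Here z0 = 7 - 8i and r = 12
Locus: Circle centered at (7, -8) with radius 12


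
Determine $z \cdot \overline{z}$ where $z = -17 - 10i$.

z * conjugate(z) = |z|^2 = a^2 + b^2
= (-17)^2 + (-10)^2 = 389


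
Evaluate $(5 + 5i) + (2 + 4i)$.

(5 + 2) + (5 + 4)i = 7 + 9i


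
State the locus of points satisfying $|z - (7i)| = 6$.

|z - z0| = r describes a circle centered at z0 with radius r
Here z0 = 7i and r = 6
Locus: Circle centered at (0, 7) with radius 6


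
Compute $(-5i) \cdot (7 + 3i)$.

(a1*a2 - b1*b2) + (a1*b2 + b1*a2)i
= (0 - (-15)) + (0 + (-35))i
= 15 - 35i


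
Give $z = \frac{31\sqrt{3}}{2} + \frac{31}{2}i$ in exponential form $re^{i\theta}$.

r = |z| = sqrt((31*sqrt(3)/2)^2 + (31/2)^2) = sqrt(2883/4 + 961/4) = sqrt(961) = 31
θ = arctan(b/a) = arctan(15.5/26.8468) (quadrant-adjusted) = 30° = π/6
z = 31e^(i*π/6)


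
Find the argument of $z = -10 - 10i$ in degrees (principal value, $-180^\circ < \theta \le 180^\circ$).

θ = arctan(b/a) = arctan(-10/-10) (quadrant-adjusted) = -135°


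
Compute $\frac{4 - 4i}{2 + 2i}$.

Multiply numerator and denominator by conjugate (2 - 2i):
= (4 - 4i)(2 - 2i) / (2^2 + 2^2)
= (-16i) / 8
= -2i


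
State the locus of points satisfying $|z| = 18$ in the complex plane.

|z| = 18 means sqrt(x^2 + y^2) = 18
This is a circle of radius 18 centered at the origin


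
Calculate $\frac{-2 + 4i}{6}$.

Divisor is real, so divide each part by 6:
= -1/3 + (2/3)i


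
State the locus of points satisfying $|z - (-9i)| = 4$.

|z - z0| = r describes a circle centered at z0 with radius r
Here z0 = -9i and r = 4
Locus: Circle centered at (0, -9) with radius 4


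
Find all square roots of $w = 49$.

|w| = 49, arg(w) = 0°
Root modulus = 49^(1/2) = 7
Root arguments: θ_k = (0° + 360°k)/2 for k = 0, 1, ..., 1
Roots: 7, -7


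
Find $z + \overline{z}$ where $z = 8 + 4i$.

z + conjugate(z) = (a + bi) + (a - bi) = 2a
= 2 * 8 = 16


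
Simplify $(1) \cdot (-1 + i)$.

(a1*a2 - b1*b2) + (a1*b2 + b1*a2)i
= (-1 - 0) + (1 + 0)i
= -1 + i


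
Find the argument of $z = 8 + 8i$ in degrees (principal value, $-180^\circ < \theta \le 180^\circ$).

θ = arctan(b/a) = arctan(8/8) (quadrant-adjusted) = 45°


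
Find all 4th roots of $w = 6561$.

|w| = 6561, arg(w) = 0°
Root modulus = 6561^(1/4) = 9
Root arguments: θ_k = (0° + 360°k)/4 for k = 0, 1, ..., 3
Roots: 9, 9i, -9, -9i


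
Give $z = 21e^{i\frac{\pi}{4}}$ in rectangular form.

a = r cos θ = 21 * sqrt(2)/2 = 21*sqrt(2)/2
b = r sin θ = 21 * sqrt(2)/2 = 21*sqrt(2)/2
z = 21*sqrt(2)/2 + (21*sqrt(2)/2)i


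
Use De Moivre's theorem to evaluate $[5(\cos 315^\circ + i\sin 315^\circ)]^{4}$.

By De Moivre: z^n = r^n(cos(nθ) + i sin(nθ))
= 5^4(cos(4*315°) + i sin(4*315°))
= 625(cos 180° + i sin 180°)
= -625


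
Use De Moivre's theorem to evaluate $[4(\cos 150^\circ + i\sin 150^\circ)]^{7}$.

By De Moivre: z^n = r^n(cos(nθ) + i sin(nθ))
= 4^7(cos(7*150°) + i sin(7*150°))
= 16384(cos 330° + i sin 330°)
= 8192*sqrt(3) - 8192i


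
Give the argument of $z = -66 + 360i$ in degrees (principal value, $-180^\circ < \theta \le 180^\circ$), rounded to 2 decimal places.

θ = arctan(b/a) = arctan(360/-66) (quadrant-adjusted) = 100.39°


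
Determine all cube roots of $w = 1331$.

|w| = 1331, arg(w) = 0°
Root modulus = 1331^(1/3) = 11
Root arguments: θ_k = (0° + 360°k)/3 for k = 0, 1, ..., 2
Roots: 11, -11/2 + (11*sqrt(3)/2)i, -11/2 - (11*sqrt(3)/2)i


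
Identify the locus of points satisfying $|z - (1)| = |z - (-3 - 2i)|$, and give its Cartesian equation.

|z - z1| = |z - z2| means z is equidistant from z1 and z2,
i.e. the perpendicular bisector of the segment from (1, 0) to (-3, -2) (midpoint (-1, -1)).
With z = x + yi, square both sides:
(x - 1)^2 + (y - 0)^2 = (x - (-3))^2 + (y - (-2))^2
The x^2 and y^2 terms cancel: -8x + (-4)y = 13 - 1 = 12
Simplify: 2x + y = -3
Locus: Perpendicular bisector of the segment from (1, 0) to (-3, -2): the line 2x + y = -3


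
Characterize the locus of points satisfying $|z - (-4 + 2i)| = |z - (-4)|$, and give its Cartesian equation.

|z - z1| = |z - z2| means z is equidistant from z1 and z2,
i.e. the perpendicular bisector of the segment from (-4, 2) to (-4, 0) (midpoint (-4, 1)).
With z = x + yi, square both sides:
(x - (-4))^2 + (y - 2)^2 = (x - (-4))^2 + (y - 0)^2
The x^2 and y^2 terms cancel: 0x + (-4)y = 16 - 20 = -4
Simplify: y = 1
Locus: Perpendicular bisector of the segment from (-4, 2) to (-4, 0): the line y = 1


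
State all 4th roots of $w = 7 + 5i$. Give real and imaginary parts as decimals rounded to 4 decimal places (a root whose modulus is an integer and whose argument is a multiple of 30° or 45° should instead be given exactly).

|w| = sqrt(74) ≈ 8.602325, arg(w) ≈ 35.537678°
Root modulus = sqrt(74)^(1/4) ≈ 1.712592
Root arguments: θ_k = (arg(w) + 360°k)/4 for k = 0, 1, ..., 3
Compute each root as (root modulus)(cos θ_k + i sin θ_k) using full-precision intermediates, then round to 4 decimal places.
Roots: 1.6920 + 0.2645i, -0.2645 + 1.6920i, -1.6920 - 0.2645i, 0.2645 - 1.6920i


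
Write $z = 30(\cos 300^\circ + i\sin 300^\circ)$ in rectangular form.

a = r cos θ = 30 * 1/2 = 15
b = r sin θ = 30 * -sqrt(3)/2 = -15*sqrt(3)
z = 15 - 15*sqrt(3)i


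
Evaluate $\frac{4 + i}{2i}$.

Multiply numerator and denominator by conjugate (-2i):
= (4 + i)(-2i) / (0^2 + 2^2)
= (2 - 8i) / 4
Divide through by 2: (1 - 4i) / 2
= 1/2 - 2i


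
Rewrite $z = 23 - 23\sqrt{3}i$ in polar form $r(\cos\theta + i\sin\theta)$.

r = |z| = sqrt(a^2 + b^2) = sqrt((23)^2 + (-23*sqrt(3))^2) = sqrt(529 + 1587) = sqrt(2116) = 46
θ = arctan(b/a) = arctan(-39.8372/23) (quadrant-adjusted) = 300°
z = 46(cos 300° + i sin 300°)


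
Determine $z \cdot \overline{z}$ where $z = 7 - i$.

z * conjugate(z) = |z|^2 = a^2 + b^2
= 7^2 + (-1)^2 = 50


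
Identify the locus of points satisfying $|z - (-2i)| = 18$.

|z - z0| = r describes a circle centered at z0 with radius r
Here z0 = -2i and r = 18
Locus: Circle centered at (0, -2) with radius 18


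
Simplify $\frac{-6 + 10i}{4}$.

Divisor is real, so divide each part by 4:
= -3/2 + (5/2)i


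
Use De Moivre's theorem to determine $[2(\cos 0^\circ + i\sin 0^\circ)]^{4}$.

By De Moivre: z^n = r^n(cos(nθ) + i sin(nθ))
= 2^4(cos(4*0°) + i sin(4*0°))
= 16(cos 0° + i sin 0°)
= 16


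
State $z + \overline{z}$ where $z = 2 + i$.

z + conjugate(z) = (a + bi) + (a - bi) = 2a
= 2 * 2 = 4


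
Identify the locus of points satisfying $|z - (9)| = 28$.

|z - z0| = r describes a circle centered at z0 with radius r
Here z0 = 9 and r = 28
Locus: Circle centered at (9, 0) with radius 28


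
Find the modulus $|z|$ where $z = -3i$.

|z| = sqrt(a^2 + b^2) = sqrt(0^2 + (-3)^2) = sqrt(9) = 3


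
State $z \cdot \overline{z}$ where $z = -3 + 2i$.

z * conjugate(z) = |z|^2 = a^2 + b^2
= (-3)^2 + 2^2 = 13


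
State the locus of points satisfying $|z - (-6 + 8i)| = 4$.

|z - z0| = r describes a circle centered at z0 with radius r
Here z0 = -6 + 8i and r = 4
Locus: Circle centered at (-6, 8) with radius 4


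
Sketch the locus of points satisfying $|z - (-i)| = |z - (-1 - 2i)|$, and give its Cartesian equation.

|z - z1| = |z - z2| means z is equidistant from z1 and z2,
i.e. the perpendicular bisector of the segment from (0, -1) to (-1, -2) (midpoint (-1/2, -3/2)).
With z = x + yi, square both sides:
(x - 0)^2 + (y - (-1))^2 = (x - (-1))^2 + (y - (-2))^2
The x^2 and y^2 terms cancel: -2x + (-2)y = 5 - 1 = 4
Simplify: x + y = -2
Locus: Perpendicular bisector of the segment from (0, -1) to (-1, -2): the line x + y = -2


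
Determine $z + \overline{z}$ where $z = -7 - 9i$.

z + conjugate(z) = (a + bi) + (a - bi) = 2a
= 2 * (-7) = -14


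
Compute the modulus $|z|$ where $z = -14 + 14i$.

|z| = sqrt(a^2 + b^2) = sqrt((-14)^2 + 14^2) = sqrt(392) = sqrt(392)


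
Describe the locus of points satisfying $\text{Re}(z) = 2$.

Re(z) = x where z = x + yi; the equation x = 2 is satisfied by all points with that x-coordinate
Locus: Vertical line x = 2


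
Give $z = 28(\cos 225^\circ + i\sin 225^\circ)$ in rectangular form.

a = r cos θ = 28 * -sqrt(2)/2 = -14*sqrt(2)
b = r sin θ = 28 * -sqrt(2)/2 = -14*sqrt(2)
z = -14*sqrt(2) - 14*sqrt(2)i


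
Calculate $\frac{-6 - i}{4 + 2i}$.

Multiply numerator and denominator by conjugate (4 - 2i):
= (-6 - i)(4 - 2i) / (4^2 + 2^2)
= (-26 + 8i) / 20
Divide through by 2: (-13 + 4i) / 10
= -13/10 + (2/5)i


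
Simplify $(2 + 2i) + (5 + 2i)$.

(2 + 5) + (2 + 2)i = 7 + 4i


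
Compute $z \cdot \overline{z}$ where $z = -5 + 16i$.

z * conjugate(z) = |z|^2 = a^2 + b^2
= (-5)^2 + 16^2 = 281


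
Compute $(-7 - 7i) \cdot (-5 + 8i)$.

(a1*a2 - b1*b2) + (a1*b2 + b1*a2)i
= (35 - (-56)) + (-56 + 35)i
= 91 - 21i


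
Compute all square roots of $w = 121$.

|w| = 121, arg(w) = 0°
Root modulus = 121^(1/2) = 11
Root arguments: θ_k = (0° + 360°k)/2 for k = 0, 1, ..., 1
Roots: 11, -11


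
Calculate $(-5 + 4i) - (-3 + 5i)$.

(-5 - (-3)) + (4 - 5)i = -2 - i


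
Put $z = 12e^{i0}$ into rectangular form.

a = r cos θ = 12 * 1 = 12
b = r sin θ = 12 * 0 = 0
z = 12


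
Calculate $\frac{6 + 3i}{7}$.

Divisor is real, so divide each part by 7:
= 6/7 + (3/7)i


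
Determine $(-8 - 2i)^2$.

(a + bi)^2 = a^2 - b^2 + 2abi
= (-8)^2 - (-2)^2 + 2*(-8)*(-2)i
= 60 + 32i


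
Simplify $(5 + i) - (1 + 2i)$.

(5 - 1) + (1 - 2)i = 4 - i


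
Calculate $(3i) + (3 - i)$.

(0 + 3) + (3 + (-1))i = 3 + 2i


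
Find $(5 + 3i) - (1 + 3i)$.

(5 - 1) + (3 - 3)i = 4


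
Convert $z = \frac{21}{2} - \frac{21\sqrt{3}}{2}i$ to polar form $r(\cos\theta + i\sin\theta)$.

r = |z| = sqrt(a^2 + b^2) = sqrt((21/2)^2 + (-21*sqrt(3)/2)^2) = sqrt(441/4 + 1323/4) = sqrt(441) = 21
θ = arctan(b/a) = arctan(-18.1865/10.5) (quadrant-adjusted) = 300°
z = 21(cos 300° + i sin 300°)


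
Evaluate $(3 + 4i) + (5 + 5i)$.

(3 + 5) + (4 + 5)i = 8 + 9i


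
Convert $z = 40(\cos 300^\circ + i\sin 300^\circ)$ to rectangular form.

a = r cos θ = 40 * 1/2 = 20
b = r sin θ = 40 * -sqrt(3)/2 = -20*sqrt(3)
z = 20 - 20*sqrt(3)i


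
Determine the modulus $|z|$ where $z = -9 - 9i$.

|z| = sqrt(a^2 + b^2) = sqrt((-9)^2 + (-9)^2) = sqrt(162) = sqrt(162)


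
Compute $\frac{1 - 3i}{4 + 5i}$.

Multiply numerator and denominator by conjugate (4 - 5i):
= (1 - 3i)(4 - 5i) / (4^2 + 5^2)
= (-11 - 17i) / 41
= -11/41 - (17/41)i


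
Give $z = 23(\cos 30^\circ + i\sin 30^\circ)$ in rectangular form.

a = r cos θ = 23 * sqrt(3)/2 = 23*sqrt(3)/2
b = r sin θ = 23 * 1/2 = 23/2
z = 23*sqrt(3)/2 + (23/2)i


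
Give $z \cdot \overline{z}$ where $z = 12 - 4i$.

z * conjugate(z) = |z|^2 = a^2 + b^2
= 12^2 + (-4)^2 = 160


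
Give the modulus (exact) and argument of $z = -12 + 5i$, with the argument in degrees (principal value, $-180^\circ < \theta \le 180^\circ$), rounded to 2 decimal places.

|z| = sqrt((-12)^2 + 5^2) = 13
arg(z) = arctan(b/a) = arctan(5/-12) (quadrant-adjusted) = 157.38°


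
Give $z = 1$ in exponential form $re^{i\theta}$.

r = |z| = sqrt((1)^2 + (0)^2) = sqrt(1 + 0) = sqrt(1) = 1
b = 0 and a > 0, so z lies on the positive real axis: θ = 0
z = 1e^(i*0) = 1


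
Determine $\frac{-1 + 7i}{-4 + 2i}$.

Multiply numerator and denominator by conjugate (-4 - 2i):
= (-1 + 7i)(-4 - 2i) / ((-4)^2 + 2^2)
= (18 - 26i) / 20
Divide through by 2: (9 - 13i) / 10
= 9/10 - (13/10)i
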